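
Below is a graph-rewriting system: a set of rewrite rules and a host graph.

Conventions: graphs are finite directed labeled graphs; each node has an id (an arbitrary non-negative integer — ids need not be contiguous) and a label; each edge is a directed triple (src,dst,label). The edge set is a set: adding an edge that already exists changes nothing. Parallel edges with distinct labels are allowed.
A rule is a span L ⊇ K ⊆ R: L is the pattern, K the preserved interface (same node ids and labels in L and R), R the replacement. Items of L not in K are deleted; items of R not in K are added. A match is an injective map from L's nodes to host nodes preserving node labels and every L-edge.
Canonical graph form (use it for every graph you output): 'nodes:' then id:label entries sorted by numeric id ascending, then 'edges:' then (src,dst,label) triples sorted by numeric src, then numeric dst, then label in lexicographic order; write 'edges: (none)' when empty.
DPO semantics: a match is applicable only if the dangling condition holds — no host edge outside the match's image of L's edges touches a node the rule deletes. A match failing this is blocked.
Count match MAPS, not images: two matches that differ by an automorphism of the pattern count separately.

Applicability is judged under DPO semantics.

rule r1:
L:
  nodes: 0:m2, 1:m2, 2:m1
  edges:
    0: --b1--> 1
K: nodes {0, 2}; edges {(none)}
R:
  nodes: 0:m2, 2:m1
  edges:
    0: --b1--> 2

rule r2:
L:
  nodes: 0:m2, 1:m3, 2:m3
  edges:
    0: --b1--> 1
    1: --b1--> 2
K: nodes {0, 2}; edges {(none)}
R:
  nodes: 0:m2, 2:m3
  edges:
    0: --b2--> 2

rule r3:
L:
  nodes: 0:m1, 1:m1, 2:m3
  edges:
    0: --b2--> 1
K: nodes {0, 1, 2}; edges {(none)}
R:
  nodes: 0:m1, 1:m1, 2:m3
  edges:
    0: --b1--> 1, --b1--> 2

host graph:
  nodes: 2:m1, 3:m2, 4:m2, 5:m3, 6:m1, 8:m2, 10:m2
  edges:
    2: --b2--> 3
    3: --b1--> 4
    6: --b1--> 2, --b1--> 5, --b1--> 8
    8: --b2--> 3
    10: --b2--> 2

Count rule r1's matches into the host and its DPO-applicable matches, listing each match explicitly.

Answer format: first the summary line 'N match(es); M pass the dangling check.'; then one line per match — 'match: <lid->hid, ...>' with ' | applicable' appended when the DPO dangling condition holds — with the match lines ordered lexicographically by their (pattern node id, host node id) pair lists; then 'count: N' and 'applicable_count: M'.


2 match(es); 2 pass the dangling check.
match: 0->3, 1->4, 2->2 | applicable
match: 0->3, 1->4, 2->6 | applicable
count: 2
applicable_count: 2


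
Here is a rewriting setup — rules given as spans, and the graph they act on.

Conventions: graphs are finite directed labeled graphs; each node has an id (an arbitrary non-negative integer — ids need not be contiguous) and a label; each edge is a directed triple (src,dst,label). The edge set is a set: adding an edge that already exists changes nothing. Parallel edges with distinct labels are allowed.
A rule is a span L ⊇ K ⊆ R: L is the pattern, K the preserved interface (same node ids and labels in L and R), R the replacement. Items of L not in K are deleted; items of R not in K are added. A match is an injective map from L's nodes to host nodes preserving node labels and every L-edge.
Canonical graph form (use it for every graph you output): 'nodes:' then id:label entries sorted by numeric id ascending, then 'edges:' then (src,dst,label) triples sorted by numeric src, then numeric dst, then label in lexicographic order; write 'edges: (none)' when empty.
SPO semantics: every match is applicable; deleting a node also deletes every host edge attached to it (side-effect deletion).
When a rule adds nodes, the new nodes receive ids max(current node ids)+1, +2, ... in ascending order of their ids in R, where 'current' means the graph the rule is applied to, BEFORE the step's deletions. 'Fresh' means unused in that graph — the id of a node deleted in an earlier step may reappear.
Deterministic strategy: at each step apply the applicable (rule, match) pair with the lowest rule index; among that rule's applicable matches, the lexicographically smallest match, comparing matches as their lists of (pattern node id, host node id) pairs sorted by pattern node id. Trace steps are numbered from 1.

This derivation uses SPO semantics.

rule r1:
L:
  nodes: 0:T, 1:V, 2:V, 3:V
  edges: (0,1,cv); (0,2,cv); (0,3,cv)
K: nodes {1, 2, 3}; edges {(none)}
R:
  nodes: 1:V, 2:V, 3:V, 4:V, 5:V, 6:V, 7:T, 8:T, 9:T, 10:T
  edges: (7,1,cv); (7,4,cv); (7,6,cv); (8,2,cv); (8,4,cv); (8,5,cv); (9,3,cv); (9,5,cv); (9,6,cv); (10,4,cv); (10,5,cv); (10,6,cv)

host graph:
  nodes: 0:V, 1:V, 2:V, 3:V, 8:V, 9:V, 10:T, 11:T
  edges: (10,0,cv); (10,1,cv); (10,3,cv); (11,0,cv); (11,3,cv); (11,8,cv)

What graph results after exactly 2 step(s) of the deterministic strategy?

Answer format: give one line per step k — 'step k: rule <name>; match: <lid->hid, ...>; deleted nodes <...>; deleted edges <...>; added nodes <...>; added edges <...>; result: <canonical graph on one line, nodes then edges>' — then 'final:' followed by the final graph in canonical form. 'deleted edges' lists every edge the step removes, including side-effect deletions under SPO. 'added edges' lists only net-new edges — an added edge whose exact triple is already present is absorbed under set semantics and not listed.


step 1: rule r1; match: 0->10, 1->0, 2->1, 3->3; deleted nodes 10; deleted edges (10,0,cv); (10,1,cv); (10,3,cv); added nodes 12, 13, 14, 15, 16, 17, 18; added edges (15,0,cv); (15,12,cv); (15,14,cv); (16,1,cv); (16,12,cv); (16,13,cv); (17,3,cv); (17,13,cv); (17,14,cv); (18,12,cv); (18,13,cv); (18,14,cv); result: nodes: 0:V, 1:V, 2:V, 3:V, 8:V, 9:V, 11:T, 12:V, 13:V, 14:V, 15:T, 16:T, 17:T, 18:T edges: (11,0,cv); (11,3,cv); (11,8,cv); (15,0,cv); (15,12,cv); (15,14,cv); (16,1,cv); (16,12,cv); (16,13,cv); (17,3,cv); (17,13,cv); (17,14,cv); (18,12,cv); (18,13,cv); (18,14,cv)
step 2: rule r1; match: 0->11, 1->0, 2->3, 3->8; deleted nodes 11; deleted edges (11,0,cv); (11,3,cv); (11,8,cv); added nodes 19, 20, 21, 22, 23, 24, 25; added edges (22,0,cv); (22,19,cv); (22,21,cv); (23,3,cv); (23,19,cv); (23,20,cv); (24,8,cv); (24,20,cv); (24,21,cv); (25,19,cv); (25,20,cv); (25,21,cv); result: nodes: 0:V, 1:V, 2:V, 3:V, 8:V, 9:V, 12:V, 13:V, 14:V, 15:T, 16:T, 17:T, 18:T, 19:V, 20:V, 21:V, 22:T, 23:T, 24:T, 25:T edges: (15,0,cv); (15,12,cv); (15,14,cv); (16,1,cv); (16,12,cv); (16,13,cv); (17,3,cv); (17,13,cv); (17,14,cv); (18,12,cv); (18,13,cv); (18,14,cv); (22,0,cv); (22,19,cv); (22,21,cv); (23,3,cv); (23,19,cv); (23,20,cv); (24,8,cv); (24,20,cv); (24,21,cv); (25,19,cv); (25,20,cv); (25,21,cv)
final:
nodes: 0:V, 1:V, 2:V, 3:V, 8:V, 9:V, 12:V, 13:V, 14:V, 15:T, 16:T, 17:T, 18:T, 19:V, 20:V, 21:V, 22:T, 23:T, 24:T, 25:T
edges: (15,0,cv); (15,12,cv); (15,14,cv); (16,1,cv); (16,12,cv); (16,13,cv); (17,3,cv); (17,13,cv); (17,14,cv); (18,12,cv); (18,13,cv); (18,14,cv); (22,0,cv); (22,19,cv); (22,21,cv); (23,3,cv); (23,19,cv); (23,20,cv); (24,8,cv); (24,20,cv); (24,21,cv); (25,19,cv); (25,20,cv); (25,21,cv)


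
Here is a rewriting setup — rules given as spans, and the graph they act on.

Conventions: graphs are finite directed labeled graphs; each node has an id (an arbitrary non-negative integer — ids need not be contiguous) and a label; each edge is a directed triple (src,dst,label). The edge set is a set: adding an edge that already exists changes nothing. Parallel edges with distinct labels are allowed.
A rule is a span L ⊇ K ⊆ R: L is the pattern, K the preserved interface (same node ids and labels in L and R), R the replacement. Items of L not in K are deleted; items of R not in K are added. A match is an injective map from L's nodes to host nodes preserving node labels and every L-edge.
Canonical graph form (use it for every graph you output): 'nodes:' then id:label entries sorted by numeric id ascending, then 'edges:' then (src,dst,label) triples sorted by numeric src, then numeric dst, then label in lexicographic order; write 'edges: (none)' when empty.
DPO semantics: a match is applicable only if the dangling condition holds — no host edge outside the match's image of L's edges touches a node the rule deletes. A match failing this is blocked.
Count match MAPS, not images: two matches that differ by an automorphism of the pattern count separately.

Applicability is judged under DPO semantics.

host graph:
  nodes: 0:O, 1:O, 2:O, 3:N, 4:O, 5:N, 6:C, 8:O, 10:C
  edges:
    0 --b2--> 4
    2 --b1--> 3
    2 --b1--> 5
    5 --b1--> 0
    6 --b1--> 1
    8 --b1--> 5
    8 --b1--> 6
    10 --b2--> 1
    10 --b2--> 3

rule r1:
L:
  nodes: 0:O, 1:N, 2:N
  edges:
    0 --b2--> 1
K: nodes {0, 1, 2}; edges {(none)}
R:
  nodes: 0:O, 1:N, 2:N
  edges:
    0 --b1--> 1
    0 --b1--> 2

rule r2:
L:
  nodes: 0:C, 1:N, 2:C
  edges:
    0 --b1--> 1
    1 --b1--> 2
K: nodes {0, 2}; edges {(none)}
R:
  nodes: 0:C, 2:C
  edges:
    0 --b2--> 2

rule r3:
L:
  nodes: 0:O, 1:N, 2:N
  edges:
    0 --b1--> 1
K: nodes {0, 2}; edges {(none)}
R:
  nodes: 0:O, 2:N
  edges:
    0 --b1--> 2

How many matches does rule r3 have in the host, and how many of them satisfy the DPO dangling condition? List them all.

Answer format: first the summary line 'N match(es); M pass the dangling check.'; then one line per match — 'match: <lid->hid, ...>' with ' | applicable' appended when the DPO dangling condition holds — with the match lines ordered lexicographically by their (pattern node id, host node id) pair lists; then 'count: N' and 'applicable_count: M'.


3 match(es); 0 pass the dangling check.
match: 0->2, 1->3, 2->5
match: 0->2, 1->5, 2->3
match: 0->8, 1->5, 2->3
count: 3
applicable_count: 0


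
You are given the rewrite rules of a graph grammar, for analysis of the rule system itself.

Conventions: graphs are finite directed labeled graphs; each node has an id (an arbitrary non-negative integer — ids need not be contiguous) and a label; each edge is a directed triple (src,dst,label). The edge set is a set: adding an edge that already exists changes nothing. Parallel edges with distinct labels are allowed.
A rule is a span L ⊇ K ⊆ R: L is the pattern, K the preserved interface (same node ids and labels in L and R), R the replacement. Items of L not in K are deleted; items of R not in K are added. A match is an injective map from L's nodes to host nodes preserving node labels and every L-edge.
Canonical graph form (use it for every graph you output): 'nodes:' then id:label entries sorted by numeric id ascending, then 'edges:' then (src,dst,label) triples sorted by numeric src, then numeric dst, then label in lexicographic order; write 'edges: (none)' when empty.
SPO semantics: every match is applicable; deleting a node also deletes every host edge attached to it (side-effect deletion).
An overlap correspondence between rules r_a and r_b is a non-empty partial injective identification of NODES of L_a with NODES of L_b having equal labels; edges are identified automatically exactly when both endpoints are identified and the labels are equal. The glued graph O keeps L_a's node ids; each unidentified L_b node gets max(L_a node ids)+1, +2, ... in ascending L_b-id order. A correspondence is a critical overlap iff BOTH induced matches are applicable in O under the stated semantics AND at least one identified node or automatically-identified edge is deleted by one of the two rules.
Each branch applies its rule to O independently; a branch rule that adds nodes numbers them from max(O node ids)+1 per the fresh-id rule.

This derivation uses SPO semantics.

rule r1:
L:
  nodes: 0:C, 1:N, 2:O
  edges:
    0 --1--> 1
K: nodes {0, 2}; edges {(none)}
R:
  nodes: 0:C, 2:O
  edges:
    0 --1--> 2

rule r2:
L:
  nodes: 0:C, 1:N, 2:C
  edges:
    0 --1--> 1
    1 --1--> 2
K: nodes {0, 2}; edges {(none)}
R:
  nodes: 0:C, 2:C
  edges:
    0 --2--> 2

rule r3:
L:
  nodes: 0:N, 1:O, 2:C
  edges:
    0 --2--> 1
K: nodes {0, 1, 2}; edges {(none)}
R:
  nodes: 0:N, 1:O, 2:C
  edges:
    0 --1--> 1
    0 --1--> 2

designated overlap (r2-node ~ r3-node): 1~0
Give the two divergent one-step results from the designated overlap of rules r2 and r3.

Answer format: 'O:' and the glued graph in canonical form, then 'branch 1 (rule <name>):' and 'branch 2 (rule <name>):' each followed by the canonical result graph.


O:
nodes: 0:C, 1:N, 2:C, 3:O, 4:C
edges: (0,1,1); (1,2,1); (1,3,2)
branch 1 (rule r2):
nodes: 0:C, 2:C, 3:O, 4:C
edges: (0,2,2)
branch 2 (rule r3):
nodes: 0:C, 1:N, 2:C, 3:O, 4:C
edges: (0,1,1); (1,2,1); (1,3,1); (1,4,1)


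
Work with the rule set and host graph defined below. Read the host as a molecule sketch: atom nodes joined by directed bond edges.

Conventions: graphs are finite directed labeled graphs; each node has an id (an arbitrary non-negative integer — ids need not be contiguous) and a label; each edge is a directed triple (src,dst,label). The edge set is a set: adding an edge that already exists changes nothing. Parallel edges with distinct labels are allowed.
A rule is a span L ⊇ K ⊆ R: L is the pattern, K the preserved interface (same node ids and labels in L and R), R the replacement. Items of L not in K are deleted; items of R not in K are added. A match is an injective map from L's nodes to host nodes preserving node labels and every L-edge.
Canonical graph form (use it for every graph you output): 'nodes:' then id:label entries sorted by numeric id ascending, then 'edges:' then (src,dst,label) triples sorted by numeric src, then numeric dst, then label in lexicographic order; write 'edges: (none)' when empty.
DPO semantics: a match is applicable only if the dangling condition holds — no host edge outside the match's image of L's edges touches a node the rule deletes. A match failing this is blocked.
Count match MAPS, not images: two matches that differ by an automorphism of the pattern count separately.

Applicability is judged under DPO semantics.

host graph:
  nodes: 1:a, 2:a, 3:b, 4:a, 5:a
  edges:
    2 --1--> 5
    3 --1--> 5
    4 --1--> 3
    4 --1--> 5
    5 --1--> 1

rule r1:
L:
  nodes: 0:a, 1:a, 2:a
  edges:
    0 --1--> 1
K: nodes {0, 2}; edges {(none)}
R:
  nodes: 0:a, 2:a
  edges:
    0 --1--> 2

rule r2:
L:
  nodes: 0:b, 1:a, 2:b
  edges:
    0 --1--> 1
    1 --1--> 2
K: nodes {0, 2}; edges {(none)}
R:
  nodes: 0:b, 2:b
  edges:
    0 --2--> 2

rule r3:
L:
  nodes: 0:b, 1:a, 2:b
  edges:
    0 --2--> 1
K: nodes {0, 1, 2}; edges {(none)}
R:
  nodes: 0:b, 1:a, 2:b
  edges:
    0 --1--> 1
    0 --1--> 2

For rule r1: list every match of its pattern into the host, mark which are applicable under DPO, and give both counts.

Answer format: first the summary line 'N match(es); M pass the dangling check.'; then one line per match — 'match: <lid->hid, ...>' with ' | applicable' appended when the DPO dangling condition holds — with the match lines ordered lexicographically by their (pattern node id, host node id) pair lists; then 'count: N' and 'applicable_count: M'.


6 match(es); 2 pass the dangling check.
match: 0->2, 1->5, 2->1
match: 0->2, 1->5, 2->4
match: 0->4, 1->5, 2->1
match: 0->4, 1->5, 2->2
match: 0->5, 1->1, 2->2 | applicable
match: 0->5, 1->1, 2->4 | applicable
count: 6
applicable_count: 2


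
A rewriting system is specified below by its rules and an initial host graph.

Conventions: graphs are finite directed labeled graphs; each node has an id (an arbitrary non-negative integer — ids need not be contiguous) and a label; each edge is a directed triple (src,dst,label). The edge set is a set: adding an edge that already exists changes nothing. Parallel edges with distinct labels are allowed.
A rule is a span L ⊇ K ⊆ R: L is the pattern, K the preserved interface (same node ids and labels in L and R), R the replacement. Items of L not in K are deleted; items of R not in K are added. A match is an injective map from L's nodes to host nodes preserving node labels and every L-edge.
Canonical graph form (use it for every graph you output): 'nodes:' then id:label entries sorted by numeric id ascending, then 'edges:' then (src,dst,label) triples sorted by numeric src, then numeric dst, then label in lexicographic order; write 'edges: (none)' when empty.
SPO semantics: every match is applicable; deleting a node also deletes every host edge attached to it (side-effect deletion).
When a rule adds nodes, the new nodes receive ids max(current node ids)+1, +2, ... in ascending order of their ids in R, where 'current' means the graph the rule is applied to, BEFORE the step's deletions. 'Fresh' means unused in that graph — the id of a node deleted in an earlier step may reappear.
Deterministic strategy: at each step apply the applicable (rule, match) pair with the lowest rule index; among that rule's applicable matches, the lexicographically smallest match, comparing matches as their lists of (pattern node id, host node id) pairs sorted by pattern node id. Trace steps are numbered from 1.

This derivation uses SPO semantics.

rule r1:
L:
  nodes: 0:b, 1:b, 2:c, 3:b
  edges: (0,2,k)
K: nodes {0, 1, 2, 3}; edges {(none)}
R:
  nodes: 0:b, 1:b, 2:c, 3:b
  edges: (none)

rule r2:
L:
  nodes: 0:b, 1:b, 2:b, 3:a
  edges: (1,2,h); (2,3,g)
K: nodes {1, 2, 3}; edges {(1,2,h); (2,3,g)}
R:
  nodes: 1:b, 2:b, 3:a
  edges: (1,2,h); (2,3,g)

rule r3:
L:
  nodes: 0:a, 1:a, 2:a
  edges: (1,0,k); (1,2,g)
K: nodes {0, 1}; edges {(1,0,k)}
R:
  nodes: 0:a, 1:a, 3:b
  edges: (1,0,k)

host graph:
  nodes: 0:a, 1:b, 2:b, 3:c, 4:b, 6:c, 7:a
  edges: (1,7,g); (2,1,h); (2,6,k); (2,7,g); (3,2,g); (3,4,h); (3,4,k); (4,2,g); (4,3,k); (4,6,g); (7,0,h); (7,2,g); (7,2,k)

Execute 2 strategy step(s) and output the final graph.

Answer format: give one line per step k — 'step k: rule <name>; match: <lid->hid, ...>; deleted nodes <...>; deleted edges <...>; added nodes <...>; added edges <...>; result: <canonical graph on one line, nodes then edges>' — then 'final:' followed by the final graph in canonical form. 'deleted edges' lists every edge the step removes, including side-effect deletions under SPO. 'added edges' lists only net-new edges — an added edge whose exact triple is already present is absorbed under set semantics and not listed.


step 1: rule r1; match: 0->2, 1->1, 2->6, 3->4; deleted nodes (none); deleted edges (2,6,k); added nodes (none); added edges (none); result: nodes: 0:a, 1:b, 2:b, 3:c, 4:b, 6:c, 7:a edges: (1,7,g); (2,1,h); (2,7,g); (3,2,g); (3,4,h); (3,4,k); (4,2,g); (4,3,k); (4,6,g); (7,0,h); (7,2,g); (7,2,k)
step 2: rule r1; match: 0->4, 1->1, 2->3, 3->2; deleted nodes (none); deleted edges (4,3,k); added nodes (none); added edges (none); result: nodes: 0:a, 1:b, 2:b, 3:c, 4:b, 6:c, 7:a edges: (1,7,g); (2,1,h); (2,7,g); (3,2,g); (3,4,h); (3,4,k); (4,2,g); (4,6,g); (7,0,h); (7,2,g); (7,2,k)
final:
nodes: 0:a, 1:b, 2:b, 3:c, 4:b, 6:c, 7:a
edges: (1,7,g); (2,1,h); (2,7,g); (3,2,g); (3,4,h); (3,4,k); (4,2,g); (4,6,g); (7,0,h); (7,2,g); (7,2,k)


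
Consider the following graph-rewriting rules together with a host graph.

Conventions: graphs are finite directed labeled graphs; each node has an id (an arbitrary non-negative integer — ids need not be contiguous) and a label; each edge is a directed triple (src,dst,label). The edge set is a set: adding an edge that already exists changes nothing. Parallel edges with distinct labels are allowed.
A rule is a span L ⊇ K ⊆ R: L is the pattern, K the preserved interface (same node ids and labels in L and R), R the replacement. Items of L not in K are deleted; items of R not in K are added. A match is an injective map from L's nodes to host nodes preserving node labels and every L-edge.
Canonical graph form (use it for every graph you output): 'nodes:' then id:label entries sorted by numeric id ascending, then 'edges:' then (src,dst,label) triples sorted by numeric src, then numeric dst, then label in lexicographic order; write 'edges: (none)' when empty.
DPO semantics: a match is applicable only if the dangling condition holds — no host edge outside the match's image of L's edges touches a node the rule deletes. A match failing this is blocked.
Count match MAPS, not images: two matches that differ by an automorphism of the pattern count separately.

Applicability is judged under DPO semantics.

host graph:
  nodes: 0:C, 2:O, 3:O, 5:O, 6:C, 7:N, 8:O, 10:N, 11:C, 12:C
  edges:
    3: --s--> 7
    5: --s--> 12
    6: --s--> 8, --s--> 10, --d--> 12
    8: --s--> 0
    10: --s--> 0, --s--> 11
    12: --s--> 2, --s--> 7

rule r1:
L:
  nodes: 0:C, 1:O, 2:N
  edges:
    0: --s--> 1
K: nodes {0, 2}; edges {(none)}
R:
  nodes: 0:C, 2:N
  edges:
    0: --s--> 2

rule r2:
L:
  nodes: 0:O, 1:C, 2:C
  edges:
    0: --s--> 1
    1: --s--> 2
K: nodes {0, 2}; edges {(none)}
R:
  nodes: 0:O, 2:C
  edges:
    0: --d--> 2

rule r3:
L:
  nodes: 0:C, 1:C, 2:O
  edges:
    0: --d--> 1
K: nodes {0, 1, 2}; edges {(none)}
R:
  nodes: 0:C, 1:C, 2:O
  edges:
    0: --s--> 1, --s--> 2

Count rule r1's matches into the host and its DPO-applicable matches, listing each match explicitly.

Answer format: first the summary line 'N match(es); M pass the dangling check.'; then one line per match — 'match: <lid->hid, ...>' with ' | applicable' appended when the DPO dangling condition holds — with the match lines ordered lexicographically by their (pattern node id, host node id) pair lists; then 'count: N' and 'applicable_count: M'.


4 match(es); 2 pass the dangling check.
match: 0->6, 1->8, 2->7
match: 0->6, 1->8, 2->10
match: 0->12, 1->2, 2->7 | applicable
match: 0->12, 1->2, 2->10 | applicable
count: 4
applicable_count: 2


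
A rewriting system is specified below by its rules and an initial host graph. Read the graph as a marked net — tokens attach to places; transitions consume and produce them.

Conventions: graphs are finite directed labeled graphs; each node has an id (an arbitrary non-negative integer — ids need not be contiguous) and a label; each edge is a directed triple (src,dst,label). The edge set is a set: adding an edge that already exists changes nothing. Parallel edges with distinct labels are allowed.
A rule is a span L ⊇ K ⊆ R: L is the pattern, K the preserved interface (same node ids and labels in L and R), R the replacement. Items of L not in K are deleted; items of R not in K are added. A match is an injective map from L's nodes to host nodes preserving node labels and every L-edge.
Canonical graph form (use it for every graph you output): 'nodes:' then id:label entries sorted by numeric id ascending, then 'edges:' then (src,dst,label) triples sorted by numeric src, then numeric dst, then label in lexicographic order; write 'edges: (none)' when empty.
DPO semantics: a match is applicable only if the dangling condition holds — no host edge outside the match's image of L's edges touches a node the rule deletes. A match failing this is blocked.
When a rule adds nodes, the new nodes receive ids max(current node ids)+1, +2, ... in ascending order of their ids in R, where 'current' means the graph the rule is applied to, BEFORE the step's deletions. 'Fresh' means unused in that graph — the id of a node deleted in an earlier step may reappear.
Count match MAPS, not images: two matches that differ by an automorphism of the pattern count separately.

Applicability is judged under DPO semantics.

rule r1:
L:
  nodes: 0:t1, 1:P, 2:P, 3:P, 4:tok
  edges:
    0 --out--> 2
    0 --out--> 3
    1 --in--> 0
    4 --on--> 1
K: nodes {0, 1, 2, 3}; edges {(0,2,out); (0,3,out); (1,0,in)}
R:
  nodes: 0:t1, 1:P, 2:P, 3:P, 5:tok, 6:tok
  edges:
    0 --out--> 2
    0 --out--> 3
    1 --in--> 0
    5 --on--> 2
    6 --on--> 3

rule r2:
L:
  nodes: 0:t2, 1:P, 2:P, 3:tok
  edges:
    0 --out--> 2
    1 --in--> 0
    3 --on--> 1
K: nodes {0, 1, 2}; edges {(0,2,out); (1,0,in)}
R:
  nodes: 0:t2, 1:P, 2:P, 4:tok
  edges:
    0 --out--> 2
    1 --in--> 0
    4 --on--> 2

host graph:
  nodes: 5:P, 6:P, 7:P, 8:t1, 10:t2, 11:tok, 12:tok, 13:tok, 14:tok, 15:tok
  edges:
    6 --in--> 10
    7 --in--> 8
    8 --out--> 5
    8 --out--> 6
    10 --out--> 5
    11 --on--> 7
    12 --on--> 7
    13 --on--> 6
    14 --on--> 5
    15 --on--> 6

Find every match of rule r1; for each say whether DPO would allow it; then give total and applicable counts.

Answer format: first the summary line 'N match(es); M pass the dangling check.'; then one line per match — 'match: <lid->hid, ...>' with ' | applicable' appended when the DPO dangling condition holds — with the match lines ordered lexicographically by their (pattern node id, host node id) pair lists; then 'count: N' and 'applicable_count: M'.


4 match(es); 4 pass the dangling check.
match: 0->8, 1->7, 2->5, 3->6, 4->11 | applicable
match: 0->8, 1->7, 2->5, 3->6, 4->12 | applicable
match: 0->8, 1->7, 2->6, 3->5, 4->11 | applicable
match: 0->8, 1->7, 2->6, 3->5, 4->12 | applicable
count: 4
applicable_count: 4


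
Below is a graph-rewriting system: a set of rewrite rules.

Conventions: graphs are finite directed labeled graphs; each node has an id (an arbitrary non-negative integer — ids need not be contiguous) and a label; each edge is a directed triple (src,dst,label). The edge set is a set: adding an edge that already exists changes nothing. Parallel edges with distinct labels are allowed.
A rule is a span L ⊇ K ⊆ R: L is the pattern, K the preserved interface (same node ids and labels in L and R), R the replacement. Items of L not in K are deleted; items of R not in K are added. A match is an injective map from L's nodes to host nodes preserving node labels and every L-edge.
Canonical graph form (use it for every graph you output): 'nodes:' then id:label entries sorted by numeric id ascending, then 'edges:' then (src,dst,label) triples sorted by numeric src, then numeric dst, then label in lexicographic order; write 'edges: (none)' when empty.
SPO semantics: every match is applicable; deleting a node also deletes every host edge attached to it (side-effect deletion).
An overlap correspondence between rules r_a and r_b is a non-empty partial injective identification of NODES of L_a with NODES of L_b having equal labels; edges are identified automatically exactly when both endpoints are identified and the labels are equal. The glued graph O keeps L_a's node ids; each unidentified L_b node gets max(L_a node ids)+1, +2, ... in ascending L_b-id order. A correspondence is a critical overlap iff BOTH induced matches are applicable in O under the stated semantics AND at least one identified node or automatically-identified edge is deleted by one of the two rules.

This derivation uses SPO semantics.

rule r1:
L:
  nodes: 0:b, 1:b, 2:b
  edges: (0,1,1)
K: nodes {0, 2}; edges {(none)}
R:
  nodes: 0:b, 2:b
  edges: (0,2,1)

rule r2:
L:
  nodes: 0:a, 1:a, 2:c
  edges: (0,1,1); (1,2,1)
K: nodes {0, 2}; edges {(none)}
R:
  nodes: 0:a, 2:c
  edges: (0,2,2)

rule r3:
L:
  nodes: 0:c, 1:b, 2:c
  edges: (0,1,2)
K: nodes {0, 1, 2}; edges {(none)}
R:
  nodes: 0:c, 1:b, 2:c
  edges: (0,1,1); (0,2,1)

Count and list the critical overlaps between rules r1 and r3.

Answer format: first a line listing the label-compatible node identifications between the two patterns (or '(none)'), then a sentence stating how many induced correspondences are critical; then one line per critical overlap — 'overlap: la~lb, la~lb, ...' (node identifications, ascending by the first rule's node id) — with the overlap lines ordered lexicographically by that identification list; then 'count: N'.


label-compatible node identifications between L(r1) and L(r3): 0~1, 1~1, 2~1
1 of the induced correspondences is a critical overlap of r1 and r3.
overlap: 1~1
count: 1


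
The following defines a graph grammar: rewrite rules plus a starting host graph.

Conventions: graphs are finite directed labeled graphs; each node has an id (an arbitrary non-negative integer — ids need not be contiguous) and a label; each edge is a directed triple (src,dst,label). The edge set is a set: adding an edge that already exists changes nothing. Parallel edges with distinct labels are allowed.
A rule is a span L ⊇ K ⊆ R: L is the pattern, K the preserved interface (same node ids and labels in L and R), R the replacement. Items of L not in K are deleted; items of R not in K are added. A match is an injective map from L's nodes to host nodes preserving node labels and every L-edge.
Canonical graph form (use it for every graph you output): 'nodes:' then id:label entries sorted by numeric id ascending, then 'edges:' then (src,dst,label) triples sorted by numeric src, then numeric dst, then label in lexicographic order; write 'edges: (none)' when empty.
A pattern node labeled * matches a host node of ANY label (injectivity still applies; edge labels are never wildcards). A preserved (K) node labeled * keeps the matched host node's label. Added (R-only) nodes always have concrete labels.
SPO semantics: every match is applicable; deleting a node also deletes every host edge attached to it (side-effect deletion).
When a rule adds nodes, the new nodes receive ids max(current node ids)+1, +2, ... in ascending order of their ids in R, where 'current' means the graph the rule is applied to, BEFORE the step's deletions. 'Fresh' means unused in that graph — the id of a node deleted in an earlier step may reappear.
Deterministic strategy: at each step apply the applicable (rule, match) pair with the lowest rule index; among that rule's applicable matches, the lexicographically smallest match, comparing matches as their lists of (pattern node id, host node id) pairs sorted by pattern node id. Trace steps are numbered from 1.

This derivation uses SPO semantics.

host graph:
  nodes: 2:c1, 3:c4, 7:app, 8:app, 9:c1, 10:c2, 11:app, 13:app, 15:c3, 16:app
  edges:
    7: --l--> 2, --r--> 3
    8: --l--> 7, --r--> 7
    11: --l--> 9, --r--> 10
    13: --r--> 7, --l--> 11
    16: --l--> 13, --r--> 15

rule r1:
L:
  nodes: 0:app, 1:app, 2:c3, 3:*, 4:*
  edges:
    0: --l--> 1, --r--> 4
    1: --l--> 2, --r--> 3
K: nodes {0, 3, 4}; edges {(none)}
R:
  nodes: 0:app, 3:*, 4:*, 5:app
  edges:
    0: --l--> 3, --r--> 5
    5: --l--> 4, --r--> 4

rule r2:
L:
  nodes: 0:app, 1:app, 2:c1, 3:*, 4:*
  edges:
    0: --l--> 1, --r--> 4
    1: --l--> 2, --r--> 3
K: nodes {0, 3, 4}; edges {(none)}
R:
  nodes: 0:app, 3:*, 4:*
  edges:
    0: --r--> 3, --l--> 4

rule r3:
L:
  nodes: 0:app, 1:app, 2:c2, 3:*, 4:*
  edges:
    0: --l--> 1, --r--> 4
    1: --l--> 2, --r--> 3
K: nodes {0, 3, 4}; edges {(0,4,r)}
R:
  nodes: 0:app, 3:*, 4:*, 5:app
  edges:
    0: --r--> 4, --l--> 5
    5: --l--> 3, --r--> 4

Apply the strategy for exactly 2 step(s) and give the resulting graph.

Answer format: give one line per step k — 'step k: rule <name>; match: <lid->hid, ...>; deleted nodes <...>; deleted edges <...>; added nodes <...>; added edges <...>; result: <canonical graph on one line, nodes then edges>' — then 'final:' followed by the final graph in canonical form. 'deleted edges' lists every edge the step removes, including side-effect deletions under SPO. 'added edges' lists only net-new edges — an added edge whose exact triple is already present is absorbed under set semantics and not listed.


step 1: rule r2; match: 0->13, 1->11, 2->9, 3->10, 4->7; deleted nodes 9, 11; deleted edges (11,9,l); (11,10,r); (13,7,r); (13,11,l); added nodes (none); added edges (13,7,l); (13,10,r); result: nodes: 2:c1, 3:c4, 7:app, 8:app, 10:c2, 13:app, 15:c3, 16:app edges: (7,2,l); (7,3,r); (8,7,l); (8,7,r); (13,7,l); (13,10,r); (16,13,l); (16,15,r)
step 2: rule r2; match: 0->13, 1->7, 2->2, 3->3, 4->10; deleted nodes 2, 7; deleted edges (7,2,l); (7,3,r); (8,7,l); (8,7,r); (13,7,l); (13,10,r); added nodes (none); added edges (13,3,r); (13,10,l); result: nodes: 3:c4, 8:app, 10:c2, 13:app, 15:c3, 16:app edges: (13,3,r); (13,10,l); (16,13,l); (16,15,r)
final:
nodes: 3:c4, 8:app, 10:c2, 13:app, 15:c3, 16:app
edges: (13,3,r); (13,10,l); (16,13,l); (16,15,r)


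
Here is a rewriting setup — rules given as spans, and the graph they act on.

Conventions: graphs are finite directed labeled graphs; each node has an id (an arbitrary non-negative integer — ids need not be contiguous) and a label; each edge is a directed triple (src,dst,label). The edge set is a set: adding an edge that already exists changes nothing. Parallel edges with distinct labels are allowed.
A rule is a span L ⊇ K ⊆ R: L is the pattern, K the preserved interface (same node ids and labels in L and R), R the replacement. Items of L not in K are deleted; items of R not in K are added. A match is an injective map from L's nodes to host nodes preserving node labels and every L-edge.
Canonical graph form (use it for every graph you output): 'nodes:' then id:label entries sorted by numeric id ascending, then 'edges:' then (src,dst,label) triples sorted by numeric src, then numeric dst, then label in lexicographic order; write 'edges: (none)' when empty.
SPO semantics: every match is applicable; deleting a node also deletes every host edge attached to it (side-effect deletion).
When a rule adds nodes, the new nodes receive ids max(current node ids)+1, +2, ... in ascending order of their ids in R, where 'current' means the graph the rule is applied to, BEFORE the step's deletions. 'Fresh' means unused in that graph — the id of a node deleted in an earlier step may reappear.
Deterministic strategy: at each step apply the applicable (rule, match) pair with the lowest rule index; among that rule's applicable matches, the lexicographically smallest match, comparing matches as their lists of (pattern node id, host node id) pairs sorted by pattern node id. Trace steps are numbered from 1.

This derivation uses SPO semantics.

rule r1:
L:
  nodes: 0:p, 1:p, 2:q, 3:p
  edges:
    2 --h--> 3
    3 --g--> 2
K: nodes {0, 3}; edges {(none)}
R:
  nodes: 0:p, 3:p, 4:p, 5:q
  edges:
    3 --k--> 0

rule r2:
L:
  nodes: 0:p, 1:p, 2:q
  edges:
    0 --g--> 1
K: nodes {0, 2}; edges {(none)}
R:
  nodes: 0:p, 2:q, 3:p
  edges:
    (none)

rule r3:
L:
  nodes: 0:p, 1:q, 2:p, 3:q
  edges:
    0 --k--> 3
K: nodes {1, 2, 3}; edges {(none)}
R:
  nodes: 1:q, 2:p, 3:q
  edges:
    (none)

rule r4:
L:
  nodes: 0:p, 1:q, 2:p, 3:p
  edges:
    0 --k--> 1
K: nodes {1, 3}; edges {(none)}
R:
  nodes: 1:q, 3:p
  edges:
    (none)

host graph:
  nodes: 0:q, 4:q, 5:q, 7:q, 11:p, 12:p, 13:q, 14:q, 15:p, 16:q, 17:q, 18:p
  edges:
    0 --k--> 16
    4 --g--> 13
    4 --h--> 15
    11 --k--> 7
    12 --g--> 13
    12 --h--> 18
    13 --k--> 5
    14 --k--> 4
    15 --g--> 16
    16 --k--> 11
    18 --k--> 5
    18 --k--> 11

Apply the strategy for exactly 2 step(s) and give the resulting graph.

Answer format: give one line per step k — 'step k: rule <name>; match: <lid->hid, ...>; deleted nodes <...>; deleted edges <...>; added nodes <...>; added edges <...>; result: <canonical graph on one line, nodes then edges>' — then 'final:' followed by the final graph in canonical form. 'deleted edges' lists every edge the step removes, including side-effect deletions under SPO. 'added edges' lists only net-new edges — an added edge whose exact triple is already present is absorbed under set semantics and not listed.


step 1: rule r3; match: 0->11, 1->0, 2->12, 3->7; deleted nodes 11; deleted edges (11,7,k); (16,11,k); (18,11,k); added nodes (none); added edges (none); result: nodes: 0:q, 4:q, 5:q, 7:q, 12:p, 13:q, 14:q, 15:p, 16:q, 17:q, 18:p edges: (0,16,k); (4,13,g); (4,15,h); (12,13,g); (12,18,h); (13,5,k); (14,4,k); (15,16,g); (18,5,k)
step 2: rule r3; match: 0->18, 1->0, 2->12, 3->5; deleted nodes 18; deleted edges (12,18,h); (18,5,k); added nodes (none); added edges (none); result: nodes: 0:q, 4:q, 5:q, 7:q, 12:p, 13:q, 14:q, 15:p, 16:q, 17:q edges: (0,16,k); (4,13,g); (4,15,h); (12,13,g); (13,5,k); (14,4,k); (15,16,g)
final:
nodes: 0:q, 4:q, 5:q, 7:q, 12:p, 13:q, 14:q, 15:p, 16:q, 17:q
edges: (0,16,k); (4,13,g); (4,15,h); (12,13,g); (13,5,k); (14,4,k); (15,16,g)


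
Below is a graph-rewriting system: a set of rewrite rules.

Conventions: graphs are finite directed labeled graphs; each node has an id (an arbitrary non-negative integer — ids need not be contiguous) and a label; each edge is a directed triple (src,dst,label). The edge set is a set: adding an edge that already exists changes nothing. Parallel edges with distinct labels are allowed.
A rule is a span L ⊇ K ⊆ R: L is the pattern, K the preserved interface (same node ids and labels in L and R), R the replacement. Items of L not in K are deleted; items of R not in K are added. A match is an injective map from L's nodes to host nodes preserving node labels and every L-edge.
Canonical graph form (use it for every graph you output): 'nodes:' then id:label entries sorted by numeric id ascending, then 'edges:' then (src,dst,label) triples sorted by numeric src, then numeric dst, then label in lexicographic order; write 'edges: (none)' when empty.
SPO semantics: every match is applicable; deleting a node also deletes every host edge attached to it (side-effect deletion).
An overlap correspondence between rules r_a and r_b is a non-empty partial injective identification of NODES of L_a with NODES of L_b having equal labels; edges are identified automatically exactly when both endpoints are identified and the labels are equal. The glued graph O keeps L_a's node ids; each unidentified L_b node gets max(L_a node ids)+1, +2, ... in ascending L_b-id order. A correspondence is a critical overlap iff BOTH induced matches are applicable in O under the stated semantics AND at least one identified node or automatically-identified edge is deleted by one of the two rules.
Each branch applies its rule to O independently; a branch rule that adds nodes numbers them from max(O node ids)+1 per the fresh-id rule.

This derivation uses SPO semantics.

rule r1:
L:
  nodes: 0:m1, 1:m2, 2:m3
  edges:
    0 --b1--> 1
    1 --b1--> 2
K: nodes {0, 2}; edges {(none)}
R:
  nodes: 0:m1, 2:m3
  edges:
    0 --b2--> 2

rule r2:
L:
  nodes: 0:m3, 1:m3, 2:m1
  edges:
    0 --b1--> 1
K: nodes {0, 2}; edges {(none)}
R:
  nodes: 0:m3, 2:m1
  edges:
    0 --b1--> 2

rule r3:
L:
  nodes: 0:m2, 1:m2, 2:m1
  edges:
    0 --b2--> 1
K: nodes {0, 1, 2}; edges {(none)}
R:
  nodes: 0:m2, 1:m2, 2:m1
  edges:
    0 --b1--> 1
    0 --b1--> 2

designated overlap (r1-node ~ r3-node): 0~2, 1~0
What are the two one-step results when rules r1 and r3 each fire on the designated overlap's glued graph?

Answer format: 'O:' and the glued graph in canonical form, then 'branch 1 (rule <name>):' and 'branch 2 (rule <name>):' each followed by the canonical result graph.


O:
nodes: 0:m1, 1:m2, 2:m3, 3:m2
edges: (0,1,b1); (1,2,b1); (1,3,b2)
branch 1 (rule r1):
nodes: 0:m1, 2:m3, 3:m2
edges: (0,2,b2)
branch 2 (rule r3):
nodes: 0:m1, 1:m2, 2:m3, 3:m2
edges: (0,1,b1); (1,0,b1); (1,2,b1); (1,3,b1)


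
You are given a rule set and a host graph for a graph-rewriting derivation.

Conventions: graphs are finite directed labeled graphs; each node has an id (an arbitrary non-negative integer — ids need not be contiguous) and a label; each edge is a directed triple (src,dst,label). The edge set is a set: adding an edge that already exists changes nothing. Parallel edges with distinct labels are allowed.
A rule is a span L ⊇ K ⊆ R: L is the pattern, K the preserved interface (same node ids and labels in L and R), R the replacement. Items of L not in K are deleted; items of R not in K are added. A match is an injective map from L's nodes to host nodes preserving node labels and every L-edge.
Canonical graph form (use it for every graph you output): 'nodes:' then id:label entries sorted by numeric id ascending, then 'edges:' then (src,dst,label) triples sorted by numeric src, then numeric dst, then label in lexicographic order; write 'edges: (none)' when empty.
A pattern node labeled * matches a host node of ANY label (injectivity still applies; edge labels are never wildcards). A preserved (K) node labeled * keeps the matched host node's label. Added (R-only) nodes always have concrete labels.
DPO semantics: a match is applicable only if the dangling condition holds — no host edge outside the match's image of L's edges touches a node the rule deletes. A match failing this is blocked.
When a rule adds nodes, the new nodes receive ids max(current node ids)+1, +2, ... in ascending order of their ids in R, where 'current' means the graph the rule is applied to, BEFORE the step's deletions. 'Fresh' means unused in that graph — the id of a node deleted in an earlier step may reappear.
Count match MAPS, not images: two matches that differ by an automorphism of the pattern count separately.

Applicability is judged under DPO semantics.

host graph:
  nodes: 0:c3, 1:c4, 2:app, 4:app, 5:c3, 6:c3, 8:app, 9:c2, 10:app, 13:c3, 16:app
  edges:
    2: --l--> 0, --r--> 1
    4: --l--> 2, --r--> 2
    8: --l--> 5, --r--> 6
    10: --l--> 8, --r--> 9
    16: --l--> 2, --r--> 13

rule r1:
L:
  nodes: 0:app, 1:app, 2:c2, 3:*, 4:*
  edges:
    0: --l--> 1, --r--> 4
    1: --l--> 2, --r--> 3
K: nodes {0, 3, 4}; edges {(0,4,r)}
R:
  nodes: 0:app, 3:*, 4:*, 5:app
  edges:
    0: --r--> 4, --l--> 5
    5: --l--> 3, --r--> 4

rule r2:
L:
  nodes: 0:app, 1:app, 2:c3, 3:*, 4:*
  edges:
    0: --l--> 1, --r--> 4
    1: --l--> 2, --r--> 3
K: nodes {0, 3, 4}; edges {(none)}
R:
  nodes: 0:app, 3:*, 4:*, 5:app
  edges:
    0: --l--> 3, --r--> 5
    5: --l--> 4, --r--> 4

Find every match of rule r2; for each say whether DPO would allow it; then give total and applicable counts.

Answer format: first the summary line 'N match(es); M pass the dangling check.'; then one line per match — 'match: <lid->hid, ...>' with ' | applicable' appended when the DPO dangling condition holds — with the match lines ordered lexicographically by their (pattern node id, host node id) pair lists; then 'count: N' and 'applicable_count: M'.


2 match(es); 1 pass the dangling check.
match: 0->10, 1->8, 2->5, 3->6, 4->9 | applicable
match: 0->16, 1->2, 2->0, 3->1, 4->13
count: 2
applicable_count: 1
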